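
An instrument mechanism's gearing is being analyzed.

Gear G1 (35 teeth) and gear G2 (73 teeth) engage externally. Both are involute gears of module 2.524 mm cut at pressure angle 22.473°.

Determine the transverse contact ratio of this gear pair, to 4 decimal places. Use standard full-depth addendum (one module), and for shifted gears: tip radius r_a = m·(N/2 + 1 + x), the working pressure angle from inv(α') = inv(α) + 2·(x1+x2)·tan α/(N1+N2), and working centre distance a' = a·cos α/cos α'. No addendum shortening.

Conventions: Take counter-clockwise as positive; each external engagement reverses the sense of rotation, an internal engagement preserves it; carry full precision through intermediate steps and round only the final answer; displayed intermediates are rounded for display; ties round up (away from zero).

recognized (one external pair, fixed centres): single-mesh tooth geometry, m = 2.524, N1 = 35, N2 = 73
base radii: r_b1 = 40.815720, r_b2 = 85.129930
tip radii: r_a1 = 46.694000, r_a2 = 94.650000
no profile shift: α' = α, a' = a
action lengths: √(r_a1²−r_b1²) = 22.680535, √(r_a2²−r_b2²) = 41.370491
base pitch p_b = π·m·cos α = 7.327221
CR = (22.680535 + 41.370491 − 136.296000·sin 22.47300°)/7.327221 = 1.631198
contact ratio ≈ 1.6312

1.6312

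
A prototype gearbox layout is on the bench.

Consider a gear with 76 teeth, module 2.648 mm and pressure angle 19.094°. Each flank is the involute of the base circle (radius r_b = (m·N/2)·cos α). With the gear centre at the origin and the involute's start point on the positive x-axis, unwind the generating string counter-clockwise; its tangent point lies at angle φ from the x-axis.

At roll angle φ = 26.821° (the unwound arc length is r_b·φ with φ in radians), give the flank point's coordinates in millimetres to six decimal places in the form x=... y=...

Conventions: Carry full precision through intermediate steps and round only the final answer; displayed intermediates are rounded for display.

single-mesh involute tooth geometry (76T wheel at module 2.648)
pitch radius r_p = m·N/2 = 2.648·76/2 = 100.624000
base radius r_b = r_p·cos α = 100.624000·cos 19.094° = 95.087987
roll angle φ = 26.821° = 0.46811476 rad
x = r_b·(cos φ + φ·sin φ) = 104.942531
y = r_b·(sin φ − φ·cos φ) = 3.180641

x=104.942531 y=3.180641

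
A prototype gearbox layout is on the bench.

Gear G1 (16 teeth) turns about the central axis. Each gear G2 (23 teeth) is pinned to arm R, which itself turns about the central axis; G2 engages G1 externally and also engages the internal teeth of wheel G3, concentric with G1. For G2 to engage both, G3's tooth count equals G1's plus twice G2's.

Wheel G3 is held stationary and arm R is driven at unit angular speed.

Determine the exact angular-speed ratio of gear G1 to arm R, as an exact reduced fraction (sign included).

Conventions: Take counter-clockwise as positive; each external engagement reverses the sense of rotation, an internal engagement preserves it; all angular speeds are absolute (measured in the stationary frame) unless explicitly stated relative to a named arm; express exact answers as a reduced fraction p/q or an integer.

39/8

recognized (axles ride arm R): planetary set, 16/23/62 teeth
ring teeth: 16 + 2·23 = 62
16(ω_sun−ω_arm) = −62(ω_ring−ω_arm),  ω_ring = 0, ω_arm = 1
ω_sun = 1 − (62/16)(0−1) = 39/8
ω_out/ω_in = 39/8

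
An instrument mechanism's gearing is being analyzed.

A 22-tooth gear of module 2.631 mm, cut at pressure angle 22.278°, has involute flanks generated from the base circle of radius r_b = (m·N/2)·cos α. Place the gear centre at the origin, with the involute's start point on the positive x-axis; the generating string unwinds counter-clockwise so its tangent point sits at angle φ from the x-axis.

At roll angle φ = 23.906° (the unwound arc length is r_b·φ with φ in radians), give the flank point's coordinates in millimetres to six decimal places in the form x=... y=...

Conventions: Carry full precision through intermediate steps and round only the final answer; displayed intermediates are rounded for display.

x=29.011331 y=0.637198

topology: single-mesh involute geometry — m = 2.631, N = 22
pitch radius r_p = m·N/2 = 2.631·22/2 = 28.941000
base radius r_b = r_p·cos α = 28.941000·cos 22.278° = 26.780709
roll angle φ = 23.906° = 0.41723841 rad
x = r_b·(cos φ + φ·sin φ) = 29.011331
y = r_b·(sin φ − φ·cos φ) = 0.637198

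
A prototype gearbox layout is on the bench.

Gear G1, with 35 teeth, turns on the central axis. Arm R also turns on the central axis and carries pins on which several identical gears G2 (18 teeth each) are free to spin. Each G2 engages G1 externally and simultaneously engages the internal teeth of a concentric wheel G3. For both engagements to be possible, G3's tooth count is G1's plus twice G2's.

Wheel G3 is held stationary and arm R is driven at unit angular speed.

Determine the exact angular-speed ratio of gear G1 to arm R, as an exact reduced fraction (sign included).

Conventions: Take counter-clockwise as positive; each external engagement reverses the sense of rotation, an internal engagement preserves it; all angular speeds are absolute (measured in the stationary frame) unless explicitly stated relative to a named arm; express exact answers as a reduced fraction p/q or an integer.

recognized (axles ride arm R): planetary set, 35/18/71 teeth
ring teeth: 35 + 2·18 = 71
35(ω_sun−ω_arm) = −71(ω_ring−ω_arm),  ω_ring = 0, ω_arm = 1
ω_sun = 1 − (71/35)(0−1) = 106/35
ω_out/ω_in = 106/35

106/35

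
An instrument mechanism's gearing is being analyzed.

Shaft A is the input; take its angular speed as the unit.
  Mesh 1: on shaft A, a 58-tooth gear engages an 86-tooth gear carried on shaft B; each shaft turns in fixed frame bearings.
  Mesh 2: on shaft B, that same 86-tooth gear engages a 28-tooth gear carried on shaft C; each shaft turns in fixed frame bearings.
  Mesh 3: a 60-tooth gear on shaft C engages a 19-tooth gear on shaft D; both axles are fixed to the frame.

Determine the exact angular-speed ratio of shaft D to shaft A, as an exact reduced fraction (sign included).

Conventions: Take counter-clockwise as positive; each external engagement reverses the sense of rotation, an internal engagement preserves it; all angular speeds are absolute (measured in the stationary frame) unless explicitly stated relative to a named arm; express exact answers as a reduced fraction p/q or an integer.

-870/133

class = fixed-axis compound train [3 meshes; 3 ratios multiply, 3 sense flips]
mesh 1 [58T→86T]: running ratio 29/43, sense −
mesh 2 [86T→28T]: running ratio 29/14, sense +
mesh 3 [60T→19T]: running ratio 870/133, sense −
ω_out/ω_in = -870/133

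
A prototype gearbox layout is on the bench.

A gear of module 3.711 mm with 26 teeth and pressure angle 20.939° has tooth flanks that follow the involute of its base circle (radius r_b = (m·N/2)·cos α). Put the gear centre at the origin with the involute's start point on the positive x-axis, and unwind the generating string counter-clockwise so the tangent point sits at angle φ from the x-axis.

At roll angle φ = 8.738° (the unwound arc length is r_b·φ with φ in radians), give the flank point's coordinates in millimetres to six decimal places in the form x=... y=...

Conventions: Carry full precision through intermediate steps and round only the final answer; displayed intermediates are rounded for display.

x=45.578036 y=0.053150

topology: single-mesh involute geometry — m = 3.711, N = 26
pitch radius r_p = m·N/2 = 3.711·26/2 = 48.243000
base radius r_b = r_p·cos α = 48.243000·cos 20.939° = 45.057101
roll angle φ = 8.738° = 0.15250687 rad
x = r_b·(cos φ + φ·sin φ) = 45.578036
y = r_b·(sin φ − φ·cos φ) = 0.053150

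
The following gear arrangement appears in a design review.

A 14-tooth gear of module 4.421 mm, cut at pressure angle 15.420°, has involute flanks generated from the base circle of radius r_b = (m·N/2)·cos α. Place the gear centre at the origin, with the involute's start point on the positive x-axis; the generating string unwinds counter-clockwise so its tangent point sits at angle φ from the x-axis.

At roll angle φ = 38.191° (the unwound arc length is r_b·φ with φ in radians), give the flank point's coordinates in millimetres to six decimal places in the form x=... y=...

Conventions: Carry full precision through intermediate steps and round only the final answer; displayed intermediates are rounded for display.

x=35.742226 y=2.816248

class = single-mesh tooth geometry [base-circle involute, m = 4.421, 14T]
pitch radius r_p = m·N/2 = 4.421·14/2 = 30.947000
base radius r_b = r_p·cos α = 30.947000·cos 15.420° = 29.832990
roll angle φ = 38.191° = 0.66655869 rad
x = r_b·(cos φ + φ·sin φ) = 35.742226
y = r_b·(sin φ − φ·cos φ) = 2.816248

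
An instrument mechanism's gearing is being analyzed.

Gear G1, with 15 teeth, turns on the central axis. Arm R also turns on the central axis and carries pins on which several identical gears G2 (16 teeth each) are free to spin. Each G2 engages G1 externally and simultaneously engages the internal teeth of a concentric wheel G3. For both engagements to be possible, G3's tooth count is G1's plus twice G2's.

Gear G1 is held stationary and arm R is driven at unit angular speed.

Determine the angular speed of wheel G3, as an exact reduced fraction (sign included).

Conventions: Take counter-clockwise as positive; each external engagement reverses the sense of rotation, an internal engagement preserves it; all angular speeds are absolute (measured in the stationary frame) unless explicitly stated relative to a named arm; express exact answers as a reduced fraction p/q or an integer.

planetary set (15T centre, 16T on arm, 47T internal) — Willis relation
ring teeth: 15 + 2·16 = 47
15(ω_sun−ω_arm) = −47(ω_ring−ω_arm),  ω_sun = 0, ω_arm = 1
ω_ring = 1 − (15/47)(0−1) = 62/47
exact speed ratio = 62/47

62/47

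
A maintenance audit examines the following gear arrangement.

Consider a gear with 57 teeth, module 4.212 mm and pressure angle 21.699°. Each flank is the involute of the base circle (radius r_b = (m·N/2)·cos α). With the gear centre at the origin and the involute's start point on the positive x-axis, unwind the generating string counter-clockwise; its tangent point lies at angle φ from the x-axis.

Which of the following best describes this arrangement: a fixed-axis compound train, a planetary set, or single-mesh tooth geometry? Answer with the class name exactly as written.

topology: single-mesh involute geometry — m = 4.212, N = 57
classification: single-mesh tooth geometry

single-mesh tooth geometry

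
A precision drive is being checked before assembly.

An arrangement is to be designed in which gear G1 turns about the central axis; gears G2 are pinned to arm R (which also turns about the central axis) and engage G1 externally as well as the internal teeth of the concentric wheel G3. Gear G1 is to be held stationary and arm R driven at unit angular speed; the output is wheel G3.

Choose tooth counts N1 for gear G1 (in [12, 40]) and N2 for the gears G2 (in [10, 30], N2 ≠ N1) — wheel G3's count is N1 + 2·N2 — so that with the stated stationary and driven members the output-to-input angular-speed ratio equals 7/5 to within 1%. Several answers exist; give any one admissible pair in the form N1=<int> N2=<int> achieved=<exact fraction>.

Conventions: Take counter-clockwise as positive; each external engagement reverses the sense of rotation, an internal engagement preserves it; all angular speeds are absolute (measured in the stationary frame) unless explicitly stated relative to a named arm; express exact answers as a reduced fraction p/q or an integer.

N1=16 N2=12 achieved=7/5

class = planetary set [ratio 7/5 wanted; Willis about the carrier]
Willis with ω_sun = 0: ω_ring/ω_arm = (N1+N3)/N3; set equal to 7/5  ⇒  N3/N1 = 1/(7/5 − 1) = 5/2
N3 = N1 + 2·N2  ⇒  N2/N1 = (N3/N1 − 1)/2 = (5/2 − 1)/2 = 3/4
smallest multiple with N1 ≥ 12 and N2 ≥ 10: k = 4  ⇒  N1 = 4·4 = 16, N2 = 4·3 = 12 (N1 ≤ 40, N2 ≤ 30, N2 ≠ N1 ✓), N3 = 16 + 2·12 = 40
check: (N1+N3)/N3 with N1 = 16, N3 = 40 gives 7/5; |achieved − target| = 0 ≤ 7/500 ✓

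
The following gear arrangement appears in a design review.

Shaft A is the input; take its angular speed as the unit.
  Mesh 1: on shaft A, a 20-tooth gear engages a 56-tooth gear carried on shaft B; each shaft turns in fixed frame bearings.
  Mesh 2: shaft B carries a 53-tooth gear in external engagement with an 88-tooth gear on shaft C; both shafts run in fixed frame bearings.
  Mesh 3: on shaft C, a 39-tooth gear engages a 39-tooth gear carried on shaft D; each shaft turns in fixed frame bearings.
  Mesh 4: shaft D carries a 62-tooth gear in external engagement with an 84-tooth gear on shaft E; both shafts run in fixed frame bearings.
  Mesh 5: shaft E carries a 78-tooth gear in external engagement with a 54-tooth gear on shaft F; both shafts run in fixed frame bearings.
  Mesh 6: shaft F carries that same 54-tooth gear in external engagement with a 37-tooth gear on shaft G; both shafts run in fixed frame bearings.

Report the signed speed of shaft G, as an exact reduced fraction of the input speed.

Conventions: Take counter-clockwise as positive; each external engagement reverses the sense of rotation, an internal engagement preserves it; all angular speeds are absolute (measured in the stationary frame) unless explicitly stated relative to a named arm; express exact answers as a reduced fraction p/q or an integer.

6-mesh fixed-axis compound train (all bearings frame-fixed)
mesh 1 [20T→56T]: |ω|/ω_in = 1×20/56 = 5/14, sense flips to −
mesh 2 [53T→88T]: |ω|/ω_in = (5/14)×53/88 = 265/1232, sense flips to +
mesh 3 [39T→39T]: |ω|/ω_in = (265/1232)×39/39 = 265/1232, sense flips to −
mesh 4 [62T→84T]: |ω|/ω_in = (265/1232)×62/84 = 8215/51744, sense flips to +
mesh 5 [78T→54T]: |ω|/ω_in = (8215/51744)×78/54 = 106795/465696, sense flips to −
mesh 6 [54T→37T]: |ω|/ω_in = (106795/465696)×54/37 = 106795/319088, sense flips to +
signed output speed (× input speed) = 106795/319088

106795/319088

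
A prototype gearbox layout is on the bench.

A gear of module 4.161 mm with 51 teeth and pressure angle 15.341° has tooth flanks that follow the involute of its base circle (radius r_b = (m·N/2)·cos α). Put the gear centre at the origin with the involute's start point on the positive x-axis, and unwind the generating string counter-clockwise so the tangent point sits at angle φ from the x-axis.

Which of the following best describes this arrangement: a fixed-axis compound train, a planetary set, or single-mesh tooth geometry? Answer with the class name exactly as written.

topology: single-mesh involute geometry — m = 4.161, N = 51
classification: single-mesh tooth geometry

single-mesh tooth geometry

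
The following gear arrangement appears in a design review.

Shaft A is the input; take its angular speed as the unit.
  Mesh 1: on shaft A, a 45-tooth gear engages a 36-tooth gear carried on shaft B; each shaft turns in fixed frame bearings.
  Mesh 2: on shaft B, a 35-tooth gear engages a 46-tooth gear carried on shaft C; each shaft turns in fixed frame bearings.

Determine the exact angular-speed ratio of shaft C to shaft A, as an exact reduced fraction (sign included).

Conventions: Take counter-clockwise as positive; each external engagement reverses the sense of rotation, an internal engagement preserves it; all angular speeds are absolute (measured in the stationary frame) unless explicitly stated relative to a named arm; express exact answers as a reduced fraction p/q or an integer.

175/184

class = fixed-axis compound train [2 meshes; 2 ratios multiply, 2 sense flips]
mesh 1 [45T→36T]: running ratio 5/4, sense −
mesh 2 [35T→46T]: running ratio 175/184, sense +
ω_out/ω_in = 175/184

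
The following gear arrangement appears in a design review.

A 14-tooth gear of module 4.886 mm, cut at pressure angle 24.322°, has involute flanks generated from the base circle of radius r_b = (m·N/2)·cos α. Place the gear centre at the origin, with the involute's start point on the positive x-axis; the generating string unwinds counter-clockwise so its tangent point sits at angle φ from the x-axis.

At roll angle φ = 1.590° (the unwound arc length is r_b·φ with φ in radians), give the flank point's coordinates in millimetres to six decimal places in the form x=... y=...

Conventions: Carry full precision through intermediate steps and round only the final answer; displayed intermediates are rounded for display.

x=31.178407 y=0.000222

class = single-mesh tooth geometry [base-circle involute, m = 4.886, 14T]
pitch radius r_p = m·N/2 = 4.886·14/2 = 34.202000
base radius r_b = r_p·cos α = 34.202000·cos 24.322° = 31.166408
roll angle φ = 1.590° = 0.02775074 rad
x = r_b·(cos φ + φ·sin φ) = 31.178407
y = r_b·(sin φ − φ·cos φ) = 0.000222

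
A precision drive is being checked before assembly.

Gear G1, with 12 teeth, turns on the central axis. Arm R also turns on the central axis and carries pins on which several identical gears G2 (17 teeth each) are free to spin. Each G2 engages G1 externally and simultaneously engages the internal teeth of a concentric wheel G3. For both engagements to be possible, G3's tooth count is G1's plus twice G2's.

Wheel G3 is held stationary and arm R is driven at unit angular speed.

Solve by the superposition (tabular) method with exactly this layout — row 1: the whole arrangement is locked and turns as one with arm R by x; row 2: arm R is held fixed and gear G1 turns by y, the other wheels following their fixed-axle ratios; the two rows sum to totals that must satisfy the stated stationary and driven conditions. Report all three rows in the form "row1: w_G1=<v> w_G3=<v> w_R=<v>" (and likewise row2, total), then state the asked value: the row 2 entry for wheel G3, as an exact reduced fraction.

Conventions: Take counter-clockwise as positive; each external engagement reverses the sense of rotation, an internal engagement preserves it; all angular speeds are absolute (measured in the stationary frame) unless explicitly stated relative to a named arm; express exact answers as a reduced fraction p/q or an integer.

row1: w_G1=1 w_G3=1 w_R=1
row2: w_G1=23/6 w_G3=-1 w_R=0
total: w_G1=29/6 w_G3=0 w_R=1
asked value: -1

class = planetary set [G3 = 12+2·17 = 46; Willis about the carrier]
superposition row 1 [locked train]: every member turns x
superposition row 2 [arm held]: sun y, ring −(12/46)·y, arm 0
boundary: total ω_ring = x − (12/46)·y = 0 and total ω_arm = x = 1  ⇒  y = 23/6, x = 1
row 2 ring = −(12/46)·23/6 = -1
totals (row 1 + row 2): sun 1 + 23/6 = 29/6, ring 1 + (-1) = 0, arm 1 + 0 = 1
asked cell (row2, ring) = -1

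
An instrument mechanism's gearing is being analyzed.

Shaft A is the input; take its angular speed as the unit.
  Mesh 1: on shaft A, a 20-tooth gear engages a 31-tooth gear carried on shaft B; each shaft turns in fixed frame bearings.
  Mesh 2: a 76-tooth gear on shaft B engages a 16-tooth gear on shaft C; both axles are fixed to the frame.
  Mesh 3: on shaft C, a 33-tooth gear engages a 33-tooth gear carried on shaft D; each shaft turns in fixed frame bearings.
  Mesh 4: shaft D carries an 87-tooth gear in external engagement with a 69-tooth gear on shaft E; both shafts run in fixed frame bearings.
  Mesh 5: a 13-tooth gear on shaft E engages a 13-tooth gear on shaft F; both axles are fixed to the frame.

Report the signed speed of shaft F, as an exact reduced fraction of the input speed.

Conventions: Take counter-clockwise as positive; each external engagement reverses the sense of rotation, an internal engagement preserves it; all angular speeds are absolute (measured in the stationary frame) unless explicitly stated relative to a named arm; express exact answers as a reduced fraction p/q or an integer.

-2755/713

5-mesh fixed-axis compound train (all bearings frame-fixed)
mesh 1 [20T→31T]: |ω|/ω_in = 1×20/31 = 20/31, sense flips to −
mesh 2 [76T→16T]: |ω|/ω_in = (20/31)×76/16 = 95/31, sense flips to +
mesh 3 [33T→33T]: |ω|/ω_in = (95/31)×33/33 = 95/31, sense flips to −
mesh 4 [87T→69T]: |ω|/ω_in = (95/31)×87/69 = 2755/713, sense flips to +
mesh 5 [13T→13T]: |ω|/ω_in = (2755/713)×13/13 = 2755/713, sense flips to −
signed output speed (× input speed) = -2755/713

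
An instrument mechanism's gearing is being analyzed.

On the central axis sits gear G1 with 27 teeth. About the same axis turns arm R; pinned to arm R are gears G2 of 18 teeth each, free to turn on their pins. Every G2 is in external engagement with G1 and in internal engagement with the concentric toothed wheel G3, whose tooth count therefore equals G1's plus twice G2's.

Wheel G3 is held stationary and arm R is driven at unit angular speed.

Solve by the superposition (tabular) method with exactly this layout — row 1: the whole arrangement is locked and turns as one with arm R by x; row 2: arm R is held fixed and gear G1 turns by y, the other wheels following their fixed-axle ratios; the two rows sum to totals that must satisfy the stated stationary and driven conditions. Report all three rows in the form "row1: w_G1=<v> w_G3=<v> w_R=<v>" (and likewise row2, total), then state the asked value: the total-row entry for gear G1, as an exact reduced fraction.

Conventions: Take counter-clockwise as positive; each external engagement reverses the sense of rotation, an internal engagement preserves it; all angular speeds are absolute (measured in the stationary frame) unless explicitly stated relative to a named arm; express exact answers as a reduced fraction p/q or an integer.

row1: w_G1=1 w_G3=1 w_R=1
row2: w_G1=7/3 w_G3=-1 w_R=0
total: w_G1=10/3 w_G3=0 w_R=1
asked value: 10/3

planetary set (27T centre, 18T on arm, 63T internal) — Willis relation
row 1 (train locked, turned with arm): all members turn x
row 2 (arm held, sun turns y): ω_ring = −(27/63)·y, ω_arm = 0
boundary: total ω_ring = x − (27/63)·y = 0 and total ω_arm = x = 1  ⇒  y = 7/3, x = 1
row 2 ring = −(27/63)·7/3 = -1
totals (row 1 + row 2): sun 1 + 7/3 = 10/3, ring 1 + (-1) = 0, arm 1 + 0 = 1
asked cell (total, sun) = 10/3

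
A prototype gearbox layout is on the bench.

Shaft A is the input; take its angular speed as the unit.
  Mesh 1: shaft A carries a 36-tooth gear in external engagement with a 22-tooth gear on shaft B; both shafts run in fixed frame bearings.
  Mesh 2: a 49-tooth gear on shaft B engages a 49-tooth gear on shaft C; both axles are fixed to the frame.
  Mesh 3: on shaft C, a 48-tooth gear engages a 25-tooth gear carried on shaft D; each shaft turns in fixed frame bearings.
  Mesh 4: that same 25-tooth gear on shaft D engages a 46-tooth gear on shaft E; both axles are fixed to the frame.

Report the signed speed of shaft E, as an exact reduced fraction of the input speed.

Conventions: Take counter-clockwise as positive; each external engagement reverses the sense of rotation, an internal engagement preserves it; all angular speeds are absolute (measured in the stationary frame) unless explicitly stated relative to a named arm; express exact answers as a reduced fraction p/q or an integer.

4-mesh fixed-axis compound train (all bearings frame-fixed)
mesh 1 [36T→22T]: |ω|/ω_in = 1×36/22 = 18/11, sense flips to −
mesh 2 [49T→49T]: |ω|/ω_in = (18/11)×49/49 = 18/11, sense flips to +
mesh 3 [48T→25T]: |ω|/ω_in = (18/11)×48/25 = 864/275, sense flips to −
mesh 4 [25T→46T]: |ω|/ω_in = (864/275)×25/46 = 432/253, sense flips to +
signed output speed (× input speed) = 432/253

432/253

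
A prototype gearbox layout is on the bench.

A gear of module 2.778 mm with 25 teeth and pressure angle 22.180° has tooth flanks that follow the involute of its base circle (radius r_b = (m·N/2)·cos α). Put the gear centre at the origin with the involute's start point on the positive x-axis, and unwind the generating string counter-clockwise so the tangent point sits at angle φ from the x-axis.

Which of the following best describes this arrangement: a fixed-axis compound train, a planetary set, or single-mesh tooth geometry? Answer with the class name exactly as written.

single-mesh involute tooth geometry (25T wheel at module 2.778)
classification: single-mesh tooth geometry

single-mesh tooth geometry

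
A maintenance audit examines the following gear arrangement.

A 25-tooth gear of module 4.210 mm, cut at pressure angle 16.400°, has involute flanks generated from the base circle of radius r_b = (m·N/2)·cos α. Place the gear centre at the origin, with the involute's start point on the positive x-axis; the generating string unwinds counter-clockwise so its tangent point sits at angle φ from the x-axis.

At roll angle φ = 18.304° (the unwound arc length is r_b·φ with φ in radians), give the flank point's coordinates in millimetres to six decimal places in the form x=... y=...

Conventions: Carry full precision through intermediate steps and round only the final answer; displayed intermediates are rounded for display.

topology: single-mesh involute geometry — m = 4.210, N = 25
pitch radius r_p = m·N/2 = 4.210·25/2 = 52.625000
base radius r_b = r_p·cos α = 52.625000·cos 16.400° = 50.483898
roll angle φ = 18.304° = 0.31946507 rad
x = r_b·(cos φ + φ·sin φ) = 52.994682
y = r_b·(sin φ − φ·cos φ) = 0.543079

x=52.994682 y=0.543079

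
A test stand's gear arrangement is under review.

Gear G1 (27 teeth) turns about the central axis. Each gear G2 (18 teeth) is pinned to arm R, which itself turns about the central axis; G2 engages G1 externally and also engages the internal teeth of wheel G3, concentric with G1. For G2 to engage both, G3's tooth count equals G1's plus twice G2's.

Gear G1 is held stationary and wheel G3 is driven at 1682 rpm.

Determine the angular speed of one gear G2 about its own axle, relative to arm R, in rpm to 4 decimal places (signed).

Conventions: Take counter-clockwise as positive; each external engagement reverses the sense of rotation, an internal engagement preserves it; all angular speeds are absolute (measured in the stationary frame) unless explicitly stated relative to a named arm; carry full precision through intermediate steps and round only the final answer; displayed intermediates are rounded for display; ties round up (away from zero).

topology: planetary set — G1 27T / G2 18T / G3 63T, arm = carrier (Willis)
normalise by the input: solve with ω_ring = 1, then scale by 1682 rpm
ring teeth: 27 + 2·18 = 63
27(ω_sun−ω_arm) = −63(ω_ring−ω_arm),  ω_sun = 0, ω_ring = 1
27(0−ω_arm) = −63(1−ω_arm)  ⇒  90·ω_arm = 63  ⇒  ω_arm = 7/10
sun–planet mesh: 27·(0−7/10) = −18·(ω_p−ω_arm)  ⇒  ω_p−ω_arm = 21/20
scale: ω_p−ω_arm = 21/20 × 1682 rpm = +1766.1000 rpm

+1766.1000 rpm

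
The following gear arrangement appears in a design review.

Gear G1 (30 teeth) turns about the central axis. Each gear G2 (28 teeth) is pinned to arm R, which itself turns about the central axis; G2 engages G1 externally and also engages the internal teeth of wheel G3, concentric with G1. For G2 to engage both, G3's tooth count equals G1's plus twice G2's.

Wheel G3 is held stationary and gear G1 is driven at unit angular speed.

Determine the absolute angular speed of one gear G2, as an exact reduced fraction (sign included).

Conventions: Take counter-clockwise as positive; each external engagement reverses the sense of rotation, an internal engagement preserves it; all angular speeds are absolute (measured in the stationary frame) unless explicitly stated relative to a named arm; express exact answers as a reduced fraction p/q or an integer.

recognized (axles ride arm R): planetary set, 30/28/86 teeth
ring teeth: 30 + 2·28 = 86
30(ω_sun−ω_arm) = −86(ω_ring−ω_arm),  ω_ring = 0, ω_sun = 1
30(1−ω_arm) = −86(0−ω_arm)  ⇒  116·ω_arm = 30  ⇒  ω_arm = 15/58
sun–planet mesh: 30·(1−15/58) = −28·(ω_p−ω_arm)  ⇒  ω_p−ω_arm = -645/812
ω_p = 15/58 − 645/812 = -15/28
exact speed ratio = -15/28

-15/28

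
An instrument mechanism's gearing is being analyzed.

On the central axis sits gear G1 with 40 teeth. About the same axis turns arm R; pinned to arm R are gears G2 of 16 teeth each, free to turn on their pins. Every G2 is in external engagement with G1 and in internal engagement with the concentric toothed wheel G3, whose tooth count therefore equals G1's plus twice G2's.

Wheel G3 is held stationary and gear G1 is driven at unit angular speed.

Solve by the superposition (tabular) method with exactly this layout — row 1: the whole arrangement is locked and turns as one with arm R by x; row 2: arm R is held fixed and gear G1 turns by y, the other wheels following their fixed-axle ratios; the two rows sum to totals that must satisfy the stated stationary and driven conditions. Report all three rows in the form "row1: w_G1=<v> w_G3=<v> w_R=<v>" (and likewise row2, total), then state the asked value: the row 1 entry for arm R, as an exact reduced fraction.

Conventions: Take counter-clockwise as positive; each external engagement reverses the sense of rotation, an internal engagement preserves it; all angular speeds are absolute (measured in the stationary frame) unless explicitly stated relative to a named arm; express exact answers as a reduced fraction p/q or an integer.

topology: planetary set — G1 40T / G2 16T / G3 72T, arm = carrier (Willis)
superposition row 1 [locked train]: every member turns x
row 2 (arm held, sun turns y): ω_ring = −(40/72)·y, ω_arm = 0
boundary: total ω_ring = x − (40/72)·y = 0 and total ω_sun = x + y = 1  ⇒  y = 9/14, x = 5/14
row 2 ring = −(40/72)·9/14 = -5/14
totals (row 1 + row 2): sun 5/14 + 9/14 = 1, ring 5/14 + (-5/14) = 0, arm 5/14 + 0 = 5/14
asked cell (row1, arm) = 5/14

row1: w_G1=5/14 w_G3=5/14 w_R=5/14
row2: w_G1=9/14 w_G3=-5/14 w_R=0
total: w_G1=1 w_G3=0 w_R=5/14
asked value: 5/14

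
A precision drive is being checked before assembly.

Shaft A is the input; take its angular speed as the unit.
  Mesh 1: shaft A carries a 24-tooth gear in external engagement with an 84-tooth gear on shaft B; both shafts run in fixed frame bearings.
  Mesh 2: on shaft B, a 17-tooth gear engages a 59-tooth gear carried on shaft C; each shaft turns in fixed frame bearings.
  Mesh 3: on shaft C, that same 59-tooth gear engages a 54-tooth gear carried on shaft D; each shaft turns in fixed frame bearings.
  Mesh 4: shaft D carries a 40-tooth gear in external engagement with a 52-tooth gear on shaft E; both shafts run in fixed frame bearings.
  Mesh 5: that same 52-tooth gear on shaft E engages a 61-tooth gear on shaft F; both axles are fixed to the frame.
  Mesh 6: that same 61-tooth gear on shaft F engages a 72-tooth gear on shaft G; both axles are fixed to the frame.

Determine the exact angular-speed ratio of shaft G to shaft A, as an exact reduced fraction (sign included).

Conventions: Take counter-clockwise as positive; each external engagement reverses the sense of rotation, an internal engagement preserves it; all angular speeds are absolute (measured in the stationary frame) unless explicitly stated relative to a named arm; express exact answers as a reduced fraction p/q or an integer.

class = fixed-axis compound train [6 meshes; 6 ratios multiply, 6 sense flips]
mesh 1 [24T→84T]: running ratio 2/7, sense −
mesh 2 [17T→59T]: running ratio 34/413, sense +
mesh 3 [59T→54T]: running ratio 17/189, sense −
mesh 4 [40T→52T]: running ratio 170/2457, sense +
mesh 5 [52T→61T]: running ratio 680/11529, sense −
mesh 6 [61T→72T]: running ratio 85/1701, sense +
ω_out/ω_in = 85/1701

85/1701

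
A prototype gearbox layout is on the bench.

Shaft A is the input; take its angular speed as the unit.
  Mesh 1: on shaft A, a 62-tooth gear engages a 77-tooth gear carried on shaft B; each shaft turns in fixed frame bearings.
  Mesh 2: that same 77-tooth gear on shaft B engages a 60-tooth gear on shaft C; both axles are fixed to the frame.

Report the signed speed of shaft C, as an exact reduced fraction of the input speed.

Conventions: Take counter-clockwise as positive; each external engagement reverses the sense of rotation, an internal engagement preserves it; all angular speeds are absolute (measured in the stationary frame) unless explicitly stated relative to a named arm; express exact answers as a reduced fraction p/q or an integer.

2-mesh fixed-axis compound train (all bearings frame-fixed)
mesh 1 [62T→77T]: |ω|/ω_in = 1×62/77 = 62/77, sense flips to −
mesh 2 [77T→60T]: |ω|/ω_in = (62/77)×77/60 = 31/30, sense flips to +
signed output speed (× input speed) = 31/30

31/30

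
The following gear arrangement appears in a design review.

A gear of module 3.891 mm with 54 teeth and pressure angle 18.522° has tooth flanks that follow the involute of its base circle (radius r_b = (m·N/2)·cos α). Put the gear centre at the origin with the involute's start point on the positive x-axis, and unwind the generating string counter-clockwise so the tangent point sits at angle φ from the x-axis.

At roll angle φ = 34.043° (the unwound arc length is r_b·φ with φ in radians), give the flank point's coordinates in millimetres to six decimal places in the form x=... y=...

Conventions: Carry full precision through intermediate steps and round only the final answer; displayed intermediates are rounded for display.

x=115.677059 y=6.722179

single-mesh involute tooth geometry (54T wheel at module 3.891)
pitch radius r_p = m·N/2 = 3.891·54/2 = 105.057000
base radius r_b = r_p·cos α = 105.057000·cos 18.522° = 99.615231
roll angle φ = 34.043° = 0.59416244 rad
x = r_b·(cos φ + φ·sin φ) = 115.677059
y = r_b·(sin φ − φ·cos φ) = 6.722179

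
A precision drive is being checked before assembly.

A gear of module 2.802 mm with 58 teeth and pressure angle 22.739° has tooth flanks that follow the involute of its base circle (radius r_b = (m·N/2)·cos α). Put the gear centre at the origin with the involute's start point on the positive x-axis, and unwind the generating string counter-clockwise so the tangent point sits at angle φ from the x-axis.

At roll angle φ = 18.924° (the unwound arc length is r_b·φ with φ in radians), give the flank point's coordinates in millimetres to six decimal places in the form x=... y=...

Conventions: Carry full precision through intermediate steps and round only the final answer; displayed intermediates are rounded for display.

recognized (one wheel, involute flank): single-mesh tooth geometry, m = 2.802, N = 58
pitch radius r_p = m·N/2 = 2.802·58/2 = 81.258000
base radius r_b = r_p·cos α = 81.258000·cos 22.739° = 74.942238
roll angle φ = 18.924° = 0.33028611 rad
x = r_b·(cos φ + φ·sin φ) = 78.919115
y = r_b·(sin φ − φ·cos φ) = 0.890289

x=78.919115 y=0.890289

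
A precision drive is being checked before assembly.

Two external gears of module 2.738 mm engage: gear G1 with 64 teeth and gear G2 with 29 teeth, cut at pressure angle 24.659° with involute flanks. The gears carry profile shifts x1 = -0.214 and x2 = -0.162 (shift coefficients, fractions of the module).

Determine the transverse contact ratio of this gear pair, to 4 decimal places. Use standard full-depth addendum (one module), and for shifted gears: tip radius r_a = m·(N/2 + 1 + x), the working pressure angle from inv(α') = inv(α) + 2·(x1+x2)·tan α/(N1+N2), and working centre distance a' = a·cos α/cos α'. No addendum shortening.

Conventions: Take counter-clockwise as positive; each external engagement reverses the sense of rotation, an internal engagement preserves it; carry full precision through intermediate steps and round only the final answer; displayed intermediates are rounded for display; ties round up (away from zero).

class = single-mesh tooth geometry [involute pair 64T × 29T, m = 2.738]
base radii: r_b1 = 79.626031, r_b2 = 36.080545
tip radii: r_a1 = 89.768068, r_a2 = 41.995444
inv(α') = inv(24.659°) + 2·(-0.214-0.162)·tan α/(64+29) = 0.02498904  ⇒  α' = 23.59925°
a' = a·cos α / cos α' = 127.3170·cos 24.659°/cos 23.59925° = 126.266495
action lengths: √(r_a1²−r_b1²) = 41.448778, √(r_a2²−r_b2²) = 21.489801
base pitch p_b = π·m·cos α = 7.817267
CR = (41.448778 + 21.489801 − 126.266495·sin 23.59925°)/7.817267 = 1.584881
contact ratio ≈ 1.5849

1.5849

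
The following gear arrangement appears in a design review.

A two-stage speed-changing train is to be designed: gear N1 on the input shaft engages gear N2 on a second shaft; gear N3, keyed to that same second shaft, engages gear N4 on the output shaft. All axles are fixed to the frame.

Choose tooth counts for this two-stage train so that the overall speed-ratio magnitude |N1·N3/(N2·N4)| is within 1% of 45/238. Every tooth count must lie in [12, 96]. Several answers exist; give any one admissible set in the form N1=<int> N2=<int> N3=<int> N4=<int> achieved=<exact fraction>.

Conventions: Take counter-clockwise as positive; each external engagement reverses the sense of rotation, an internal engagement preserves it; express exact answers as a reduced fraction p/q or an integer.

class = fixed-axis compound train [2-stage, 45/238 wanted]
target = 45/238 in lowest terms: an exact hit needs N1·N3 = k·45 and N2·N4 = k·238 for one integer k, every count in [12, 96]; additionally prefer no 1:1 stage (N1 ≠ N2, N3 ≠ N4)
k = 1…3: no 1:1-free in-range split of k·45 and k·238 into factor pairs; take k = 4
k = 4: N1·N3 = 180 = 12·15, N2·N4 = 952 = 14·68
achieved = 12·15/(14·68) = 45/238; |achieved − target| = 0 ≤ 9/4760 ✓

N1=12 N2=14 N3=15 N4=68 achieved=45/238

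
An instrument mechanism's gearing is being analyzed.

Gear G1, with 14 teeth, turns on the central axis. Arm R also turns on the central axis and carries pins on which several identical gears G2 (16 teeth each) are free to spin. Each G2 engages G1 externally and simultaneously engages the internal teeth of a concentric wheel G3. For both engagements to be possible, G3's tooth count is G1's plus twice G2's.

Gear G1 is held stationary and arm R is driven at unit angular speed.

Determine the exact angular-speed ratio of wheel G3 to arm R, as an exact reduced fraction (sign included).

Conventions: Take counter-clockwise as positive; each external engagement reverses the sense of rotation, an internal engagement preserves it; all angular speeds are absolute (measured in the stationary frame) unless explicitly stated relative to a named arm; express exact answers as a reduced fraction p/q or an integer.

30/23

class = planetary set [G3 = 14+2·16 = 46; Willis about the carrier]
ring teeth: 14 + 2·16 = 46
14(ω_sun−ω_arm) = −46(ω_ring−ω_arm),  ω_sun = 0, ω_arm = 1
ω_ring = 1 − (14/46)(0−1) = 30/23
ω_out/ω_in = 30/23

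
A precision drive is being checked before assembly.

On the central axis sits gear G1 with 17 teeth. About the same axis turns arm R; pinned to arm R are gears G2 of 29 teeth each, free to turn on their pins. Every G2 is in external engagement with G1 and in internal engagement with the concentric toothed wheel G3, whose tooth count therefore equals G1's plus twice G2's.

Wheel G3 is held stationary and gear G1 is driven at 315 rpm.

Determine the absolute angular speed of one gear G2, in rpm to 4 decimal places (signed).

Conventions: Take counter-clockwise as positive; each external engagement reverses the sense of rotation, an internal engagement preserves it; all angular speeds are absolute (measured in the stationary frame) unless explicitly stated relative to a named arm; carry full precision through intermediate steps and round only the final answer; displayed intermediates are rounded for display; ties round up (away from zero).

topology: planetary set — G1 17T / G2 29T / G3 75T, arm = carrier (Willis)
normalise by the input: solve with ω_sun = 1, then scale by 315 rpm
ring teeth: 17 + 2·29 = 75
17(ω_sun−ω_arm) = −75(ω_ring−ω_arm),  ω_ring = 0, ω_sun = 1
17(1−ω_arm) = −75(0−ω_arm)  ⇒  92·ω_arm = 17  ⇒  ω_arm = 17/92
sun–planet mesh: 17·(1−17/92) = −29·(ω_p−ω_arm)  ⇒  ω_p−ω_arm = -1275/2668
ω_p = 17/92 − 1275/2668 = -17/58
scale: ω_p = -17/58 × 315 rpm = -92.3276 rpm

-92.3276 rpm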